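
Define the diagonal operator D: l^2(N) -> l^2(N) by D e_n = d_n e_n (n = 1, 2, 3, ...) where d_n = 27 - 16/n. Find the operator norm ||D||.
||D|| = 27

For a diagonal operator on l^2 with entries d_n, ||D|| = sup_n |d_n|. Here d_1 = 11, d_2 = 19, ..., and d_n = 27 - 16/n increases monotonically toward 27. All terms lie in [11, 27), so |d_n| = d_n and the supremum is the limit 27, which is not attained by any individual d_n. Hence ||D|| = 27.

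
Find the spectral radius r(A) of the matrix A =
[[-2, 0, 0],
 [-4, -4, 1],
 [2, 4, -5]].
r(A) = (9 + sqrt(17))/2 ≈ 6.5616

The eigenvalues of A are the roots of its characteristic polynomial. With M = A (coefficients from the trace, the sum of principal 2x2 minors, and det A):
  p(λ) = det(λ I - M) = λ^3 + 11λ^2 + 34λ + 32.
By the rational root theorem any rational root is an integer divisor of 32. Testing λ = -2: p(-2) = -8 + 44 - 68 + 32 = 0, so λ = -2 is a root. Dividing out (λ + 2) leaves p(λ) = (λ + 2)(λ^2 + 9λ + 16). For λ^2 + 9λ + 16 the discriminant is 17. It is nonnegative but not a perfect square, so the roots are real and irrational: λ = (-9 ± sqrt(17))/2 ≈ -2.4384, -6.5616.
Thus the eigenvalues (to 4 decimals) are -2.4384 (modulus 2.4384); -6.5616 (modulus 6.5616); -2 (modulus 2). The spectral radius is the largest modulus: r(A) = (9 + sqrt(17))/2 ≈ 6.5616. (Cross-check: r(A) ≤ ||A||_2 ≈ 8.3445; equality holds whenever A is normal, though it can also hold for some non-normal A.)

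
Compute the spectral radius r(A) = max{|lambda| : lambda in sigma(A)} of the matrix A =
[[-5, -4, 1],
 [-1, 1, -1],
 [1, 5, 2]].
r(A) ≈ 5.6819

The eigenvalues of A are the roots of its characteristic polynomial. With M = A (coefficients from the trace, the sum of principal 2x2 minors, and det A):
  p(λ) = det(λ I - M) = λ^3 + 2λ^2 - 13λ + 45.
No integer candidate from the rational root theorem (±divisors of 45) is a root, so the roots are irrational. The cubic discriminant is Δ = -67711 < 0, so there is one real root and a complex-conjugate pair. p(-6) = -21 and p(-5) = 35 have opposite signs, so a root lies in (-6, -5); Newton's method refines it to λ ≈ -5.6819. Dividing out (λ - (-5.6819)) leaves approximately λ^2 - 3.6819λ + 7.9199. For λ^2 - 3.6819λ + 7.9199 the discriminant is -18.1235. It is negative, so the remaining roots are the complex-conjugate pair λ ≈ 1.8409 ± 2.1286i. Their product equals the constant term, so |λ|^2 ≈ 7.9199 and |λ| ≈ 2.8142.
Thus the eigenvalues (to 4 decimals) are -5.6819 (modulus 5.6819); 1.8409 ± 2.1286i (modulus 2.8142). The spectral radius is the largest modulus: r(A) ≈ 5.6819. (Cross-check: r(A) ≤ ||A||_2 ≈ 7.7328; equality holds whenever A is normal, though it can also hold for some non-normal A.)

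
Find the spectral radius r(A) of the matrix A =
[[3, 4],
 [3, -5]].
r(A) = (2 + sqrt(112))/2 ≈ 6.2915

The eigenvalues of A are the roots of its characteristic polynomial. With M = A (coefficients from the trace and determinant):
  p(λ) = det(λ I - M) = λ^2 + 2λ - 27.
For λ^2 + 2λ - 27 the discriminant is 112. It is nonnegative but not a perfect square, so the roots are real and irrational: λ = (-2 ± sqrt(112))/2 ≈ 4.2915, -6.2915.
Thus the eigenvalues (to 4 decimals) are 4.2915 (modulus 4.2915); -6.2915 (modulus 6.2915). The spectral radius is the largest modulus: r(A) = (2 + sqrt(112))/2 ≈ 6.2915. (Cross-check: r(A) ≤ ||A||_2 ≈ 6.4331; equality holds whenever A is normal, though it can also hold for some non-normal A.)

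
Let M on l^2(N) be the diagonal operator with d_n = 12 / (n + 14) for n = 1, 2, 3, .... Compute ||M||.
||M|| = 4/5 (attained at n = 1)

For M diagonal, ||M|| = sup_n |d_n| = sup_n 12/(n + 14). This is positive and strictly decreasing in n, so the supremum is attained at n = 1: d_1 = 12/(1 + 14) = 4/5. Hence ||M|| = 4/5.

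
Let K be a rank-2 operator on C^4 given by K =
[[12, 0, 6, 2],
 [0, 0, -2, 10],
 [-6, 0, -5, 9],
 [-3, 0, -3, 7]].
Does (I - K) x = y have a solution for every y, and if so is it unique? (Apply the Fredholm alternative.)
(I - K) is invertible (det(I - K) = 45 ≠ 0), so for every y in C^4 the equation (I - K) x = y has a unique solution.

K has rank 2 and factors as K = U V^T = u1 v1^T + u2 v2^T with u1 = (-2, 2, 3, 2), v1 = (-3, 0, -2, 2), u2 = (-2, -2, -1, -1), v2 = (-3, 0, -1, -3) (multiplying out reproduces the displayed K). The nonzero eigenvalues of U V^T coincide with those of the 2 x 2 matrix G = V^T U = [[v1·u1, v1·u2], [v2·u1, v2·u2]] = [[4, 6], [-3, 10]], and by the Sylvester determinant identity det(I_4 - U V^T) = det(I_2 - V^T U) = det([[-3, -6], [3, -9]]) = (-3)(-9) - (-6)(3) = 45. (Direct check: I - K =
[[-11, 0, -6, -2],
 [0, 1, 2, -10],
 [6, 0, 6, -9],
 [3, 0, 3, -6]]
has determinant 45.) The finite-dimensional Fredholm alternative says: either (I - K) is invertible, or ker(I - K) ≠ {0} and then range(I - K) = ker((I - K)^*)^⊥, with dim ker(I - K) = dim ker((I - K)^*). Since det(I - K) ≠ 0, 1 is not an eigenvalue of K and ker(I - K) = {0}, so we are in the first case: for every y there is a unique x = (I - K)^(-1) y. (Explicitly, by the Woodbury identity, (I - U V^T)^(-1) = I + U (I_2 - G)^(-1) V^T.)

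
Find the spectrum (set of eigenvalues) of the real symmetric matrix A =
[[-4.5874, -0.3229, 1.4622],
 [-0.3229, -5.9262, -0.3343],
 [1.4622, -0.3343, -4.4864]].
sigma(A) ≈ {-6, -3} (-6 with multiplicity 2)

A is real symmetric, so its spectrum consists of real eigenvalues. Expanding the characteristic polynomial of the displayed matrix gives
  det(λ I - A) = p(λ) = λ^3 + (15)λ^2 + (72)λ + (108).
Solving p(λ) = 0 yields eigenvalues ≈ -6, -6, -3. (A is shown rounded to 4 decimals, so these recover the underlying integer eigenvalues to within that precision.)
Verification: the trace of A = -15 equals the sum of eigenvalues -15, and det(A) ≈ -108.0001 matches the eigenvalue product -108.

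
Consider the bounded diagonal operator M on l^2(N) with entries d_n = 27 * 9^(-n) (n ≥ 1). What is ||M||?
||M|| = 3 (attained at n = 1)

For M diagonal, ||M|| = sup_n |d_n|. The sequence d_n = 27 * 9^(-n) is positive and strictly decreasing (ratio 9^(-1) < 1), so the supremum is d_1 = 27/9 = 3. Hence ||M|| = 3.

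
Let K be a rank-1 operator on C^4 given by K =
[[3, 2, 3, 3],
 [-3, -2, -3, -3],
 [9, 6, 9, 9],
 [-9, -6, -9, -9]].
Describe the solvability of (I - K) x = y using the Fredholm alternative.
(I - K) is singular (det(I - K) = 0, i.e. 1 ∈ sigma(K)). (I - K) x = y is solvable iff y ⊥ ker((I - K)^*) = span{(3, 2, 3, 3)}, i.e. iff 3y_1 + 2y_2 + 3y_3 + 3y_4 = 0. When solvable, the solutions are x = y + c·(1, -1, 3, -3), c arbitrary (ker(I - K) = span{(1, -1, 3, -3)}, dimension 1).

K has rank 1, so it is an outer product K = u v^T: every row of K is a multiple of one row vector. Reading off the entries, u = (1, -1, 3, -3) and v = (3, 2, 3, 3) (row i of K equals u_i·v^T). A rank-one matrix u v^T satisfies K u = u (v·u) and kills the (3)-dimensional subspace v^⊥, so its characteristic polynomial is lambda^3 (lambda - v·u) with v·u = tr K = 1. Hence the eigenvalues of I - K are 1 (multiplicity 3) and 1 - (1) = 0, so det(I - K) = 0. (Direct check: I - K =
[[-2, -2, -3, -3],
 [3, 3, 3, 3],
 [-9, -6, -8, -9],
 [9, 6, 9, 10]]
has determinant 0.) So 1 is an eigenvalue of K and (I - K) is not invertible. The finite-dimensional Fredholm alternative says: either (I - K) is invertible, or ker(I - K) ≠ {0} and then range(I - K) = ker((I - K)^*)^⊥, with dim ker(I - K) = dim ker((I - K)^*). We are in the second case, so we need both kernels. Kernel of I - K: (I - K) u = u - u (v·u) = u - u = 0, so ker(I - K) = span{u} = span{(1, -1, 3, -3)} (it is exactly 1-dimensional because rank(I - K) = 3). Kernel of the adjoint: K is real, so (I - K)^* = I - K^T = I - v u^T, and (I - v u^T) v = v - v (u·v) = 0; hence ker((I - K)^*) = span{v} = span{(3, 2, 3, 3)}. Therefore (I - K) x = y is solvable iff <y, v> = 0, i.e. iff 3y_1 + 2y_2 + 3y_3 + 3y_4 = 0. When this holds, K y = u (v·y) = 0, so (I - K) y = y and x = y is a particular solution; the full solution set is the line x = y + c·u = y + c·(1, -1, 3, -3), c ∈ C.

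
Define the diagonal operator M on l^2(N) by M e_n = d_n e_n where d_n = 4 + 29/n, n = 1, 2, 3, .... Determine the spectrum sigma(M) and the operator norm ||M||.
sigma(M) = {4 + 29/n : n ≥ 1} ∪ {4}; ||M|| = 33

A bounded diagonal operator on l^2 with diagonal entries d_n has spectrum equal to the closure of {d_n : n ≥ 1}: every d_n is an eigenvalue (with eigenvector e_n), so {d_n} ⊂ sigma(M); the spectrum is closed, so its closure is too; and for lambda not in the closure, (M - lambda I) has bounded inverse (the diagonal entries 1/(d_n - lambda) are bounded). For our sequence d_n = 4 + 29/n, n = 1, 2, 3, ...:
  - {d_n} = {4 + 29/n : n ≥ 1}; the only limit point is 4
  - closure = {4 + 29/n : n ≥ 1} ∪ {4}
For the norm: a diagonal operator has ||M|| = sup_n |d_n|. Here d_n = 4 + 29/n is positive and decreasing, so sup_n |d_n| = d_1 = 4 + 29 = 33. So ||M|| = 33.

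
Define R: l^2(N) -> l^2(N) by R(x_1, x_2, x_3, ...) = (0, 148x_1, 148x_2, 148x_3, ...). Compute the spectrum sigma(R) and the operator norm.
sigma(R) = closed disk {z in C : |z| ≤ 148}; ||R|| = 148

Note R = 148·U where U is the unit right shift (U x)_k = x_{k-1} (with x_0 := 0); so ||R|| = 148||U|| and sigma(R) = 148·sigma(U). ||R x||^2 = sum_{k≥1} |148x_k|^2 = 21904||x||^2, so ||R|| = 148 and sigma(R) ⊂ {|z| ≤ 148}. For any |lambda| < 148, the equation (R - lambda I) x = 0 forces x_1 = 0, then 148x_k = lambda x_{k+1} ⇒ x = 0, so R has no eigenvalues. But (R - lambda I) is not surjective for |lambda| < 148: solving (R - lambda I) x = e_1 would require x_n proportional to (lambda/148)^(-n), which is not in l^2. So every |lambda| < 148 lies in the residual spectrum. The boundary |lambda| = 148 is in the approximate point spectrum (the spectrum is closed). Hence sigma(R) is the closed disk of radius 148.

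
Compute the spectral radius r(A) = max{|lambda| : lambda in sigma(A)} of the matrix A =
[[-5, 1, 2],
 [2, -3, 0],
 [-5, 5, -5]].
r(A) ≈ 6.6026

The eigenvalues of A are the roots of its characteristic polynomial. With M = A (coefficients from the trace, the sum of principal 2x2 minors, and det A):
  p(λ) = det(λ I - M) = λ^3 + 13λ^2 + 63λ + 75.
No integer candidate from the rational root theorem (±divisors of 75) is a root, so the roots are irrational. The cubic discriminant is Δ = -34752 < 0, so there is one real root and a complex-conjugate pair. p(-2) = -7 and p(-1) = 24 have opposite signs, so a root lies in (-2, -1); Newton's method refines it to λ ≈ -1.7204. Dividing out (λ - (-1.7204)) leaves approximately λ^2 + 11.2796λ + 43.5946. For λ^2 + 11.2796λ + 43.5946 the discriminant is -47.149. It is negative, so the remaining roots are the complex-conjugate pair λ ≈ -5.6398 ± 3.4333i. Their product equals the constant term, so |λ|^2 ≈ 43.5946 and |λ| ≈ 6.6026.
Thus the eigenvalues (to 4 decimals) are -1.7204 (modulus 1.7204); -5.6398 ± 3.4333i (modulus 6.6026). The spectral radius is the largest modulus: r(A) ≈ 6.6026. (Cross-check: r(A) ≤ ||A||_2 ≈ 9.6166; equality holds whenever A is normal, though it can also hold for some non-normal A.)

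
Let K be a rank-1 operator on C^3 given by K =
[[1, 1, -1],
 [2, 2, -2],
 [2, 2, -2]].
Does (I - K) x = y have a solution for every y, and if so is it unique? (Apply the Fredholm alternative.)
(I - K) is singular (det(I - K) = 0, i.e. 1 ∈ sigma(K)). (I - K) x = y is solvable iff y ⊥ ker((I - K)^*) = span{(1, 1, -1)}, i.e. iff y_1 + y_2 - y_3 = 0. When solvable, the solutions are x = y + c·(1, 2, 2), c arbitrary (ker(I - K) = span{(1, 2, 2)}, dimension 1).

K has rank 1, so it is an outer product K = u v^T: every row of K is a multiple of one row vector. Reading off the entries, u = (1, 2, 2) and v = (1, 1, -1) (row i of K equals u_i·v^T). A rank-one matrix u v^T satisfies K u = u (v·u) and kills the (2)-dimensional subspace v^⊥, so its characteristic polynomial is lambda^2 (lambda - v·u) with v·u = tr K = 1. Hence the eigenvalues of I - K are 1 (multiplicity 2) and 1 - (1) = 0, so det(I - K) = 0. (Direct check: I - K =
[[0, -1, 1],
 [-2, -1, 2],
 [-2, -2, 3]]
has determinant 0.) So 1 is an eigenvalue of K and (I - K) is not invertible. The finite-dimensional Fredholm alternative says: either (I - K) is invertible, or ker(I - K) ≠ {0} and then range(I - K) = ker((I - K)^*)^⊥, with dim ker(I - K) = dim ker((I - K)^*). We are in the second case, so we need both kernels. Kernel of I - K: (I - K) u = u - u (v·u) = u - u = 0, so ker(I - K) = span{u} = span{(1, 2, 2)} (it is exactly 1-dimensional because rank(I - K) = 2). Kernel of the adjoint: K is real, so (I - K)^* = I - K^T = I - v u^T, and (I - v u^T) v = v - v (u·v) = 0; hence ker((I - K)^*) = span{v} = span{(1, 1, -1)}. Therefore (I - K) x = y is solvable iff <y, v> = 0, i.e. iff y_1 + y_2 - y_3 = 0. When this holds, K y = u (v·y) = 0, so (I - K) y = y and x = y is a particular solution; the full solution set is the line x = y + c·u = y + c·(1, 2, 2), c ∈ C.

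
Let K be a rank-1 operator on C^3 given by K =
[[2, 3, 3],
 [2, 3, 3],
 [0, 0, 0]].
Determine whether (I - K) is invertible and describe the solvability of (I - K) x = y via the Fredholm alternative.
(I - K) is invertible (det(I - K) = -4 ≠ 0), so for every y in C^3 the equation (I - K) x = y has a unique solution.

K has rank 1, so it is an outer product K = u v^T: every row of K is a multiple of one row vector. Reading off the entries, u = (1, 1, 0) and v = (2, 3, 3) (row i of K equals u_i·v^T). A rank-one matrix u v^T satisfies K u = u (v·u) and kills the (2)-dimensional subspace v^⊥, so its characteristic polynomial is lambda^2 (lambda - v·u) with v·u = tr K = 5. Hence the eigenvalues of I - K are 1 (multiplicity 2) and 1 - (5) = -4, so det(I - K) = -4. (Direct check: I - K =
[[-1, -3, -3],
 [-2, -2, -3],
 [0, 0, 1]]
has determinant -4.) The finite-dimensional Fredholm alternative says: either (I - K) is invertible, or ker(I - K) ≠ {0} and then range(I - K) = ker((I - K)^*)^⊥, with dim ker(I - K) = dim ker((I - K)^*). Since det(I - K) ≠ 0, 1 is not an eigenvalue of K and ker(I - K) = {0}, so we are in the first case: for every y there is a unique x = (I - K)^(-1) y. Explicitly, by the Sherman–Morrison formula, (I - u v^T)^(-1) = I + u v^T/(1 - v·u), i.e. (I - K)^(-1) = I + K/(-4).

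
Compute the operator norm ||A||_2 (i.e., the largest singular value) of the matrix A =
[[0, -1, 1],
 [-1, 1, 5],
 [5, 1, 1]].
||A||_2 ≈ 5.3243 (= sqrt(largest eigenvalue of A^T A))

||A||_2 = sigma_max(A) = sqrt(lambda_max(A^T A)). Form the symmetric matrix M = A^T A =
[[26, 4, 0],
 [4, 3, 5],
 [0, 5, 27]].
Its characteristic polynomial (trace, sum of principal 2x2 minors, determinant of M give the coefficients) is
  p(λ) = det(λ I - M) = λ^3 - 56λ^2 + 820λ - 1024.
No integer candidate from the rational root theorem (±divisors of 1024) is a root, so the roots are irrational. The cubic discriminant is Δ = 1937152 > 0, so there are three distinct real roots. p(1) = -259 and p(2) = 400 have opposite signs, so a root lies in (1, 2); Newton's method refines it to λ ≈ 1.3747. p(26) = 16 and p(27) = -25 have opposite signs, so a root lies in (26, 27); Newton's method refines it to λ ≈ 26.2766. p(28) = -16 and p(29) = 49 have opposite signs, so a root lies in (28, 29); Newton's method refines it to λ ≈ 28.3487. Check (Vieta): the three roots sum to 56, matching tr M = 56.
So the eigenvalues of A^T A are ≈ 1.3747, 26.2766, 28.3487 (all ≥ 0, as they must be for A^T A). The largest is λ_max ≈ 28.3487, hence ||A||_2 = sqrt(λ_max) ≈ 5.3243.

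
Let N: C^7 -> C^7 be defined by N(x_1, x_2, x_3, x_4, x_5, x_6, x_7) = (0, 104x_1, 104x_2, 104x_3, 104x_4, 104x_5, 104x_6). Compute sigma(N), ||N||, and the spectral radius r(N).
sigma(N) = {0}; ||N|| = 104; r(N) = 0. (N is nilpotent with N^7 = 0.)

On C^7, N is a strictly lower-triangular matrix with 104 on the subdiagonal and zeros elsewhere, so its characteristic polynomial is lambda^7 and every eigenvalue is 0: sigma(N) = {0}. For the operator norm, N e_i = 104e_{i+1} for i = 1, ..., 6 and N e_7 = 0, so the singular values of N are 104 (with multiplicity 6) and 0; hence ||N|| = 104. The spectral radius r(N) = max|lambda| = 0. Note ||N|| > r(N) — characteristic of non-normal nilpotent operators. Indeed N^7 = 0.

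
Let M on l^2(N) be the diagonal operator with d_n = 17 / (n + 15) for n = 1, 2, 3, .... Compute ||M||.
||M|| = 17/16 (attained at n = 1)

For M diagonal, ||M|| = sup_n |d_n| = sup_n 17/(n + 15). This is positive and strictly decreasing in n, so the supremum is attained at n = 1: d_1 = 17/(1 + 15) = 17/16. Hence ||M|| = 17/16.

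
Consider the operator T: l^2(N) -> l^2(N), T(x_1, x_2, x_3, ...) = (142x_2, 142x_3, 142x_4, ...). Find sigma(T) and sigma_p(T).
sigma(T) = closed disk {z in C : |z| ≤ 142}; sigma_p(T) = open disk {z in C : |z| < 142}

Note T = 142·V where V is the unit left shift (V x)_k = x_{k+1}; so sigma(T) = 142·sigma(V) and ||T|| = 142||V||. ||T x||^2 = 20164sum_{k≥2} |x_k|^2 ≤ 20164||x||^2, with equality on {x : x_1 = 0}, so ||T|| = 142. For any lambda with |lambda| < 142, set r = lambda/142 (|r| < 1); the vector x = (1, r, r^2, ...) is in l^2 and satisfies T x = 142(r, r^2, ...) = lambda x, so lambda is an eigenvalue. On the boundary |lambda| = 142 the geometric series diverges, so no l^2 eigenvector exists, but these lambda lie in the approximate point spectrum. Hence sigma(T) is the closed disk of radius 142 and sigma_p(T) is the open disk.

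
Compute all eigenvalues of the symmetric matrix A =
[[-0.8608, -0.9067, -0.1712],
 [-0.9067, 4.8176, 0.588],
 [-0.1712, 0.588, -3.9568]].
sigma(A) ≈ {-4, -1, 5}

A is real symmetric, so its spectrum consists of real eigenvalues. Expanding the characteristic polynomial of the displayed matrix gives
  det(λ I - A) = p(λ) = λ^3 + (0)λ^2 + (-21)λ + (-20).
Solving p(λ) = 0 yields eigenvalues ≈ -4, -1, 5. (A is shown rounded to 4 decimals, so these recover the underlying integer eigenvalues to within that precision.)
Verification: the trace of A = 0 equals the sum of eigenvalues 0, and det(A) ≈ 20.0007 matches the eigenvalue product 20.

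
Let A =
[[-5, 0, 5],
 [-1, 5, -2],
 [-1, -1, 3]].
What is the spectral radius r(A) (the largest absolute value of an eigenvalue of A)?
r(A) ≈ 5.7635

The eigenvalues of A are the roots of its characteristic polynomial. With M = A (coefficients from the trace, the sum of principal 2x2 minors, and det A):
  p(λ) = det(λ I - M) = λ^3 - 3λ^2 - 22λ + 35.
No integer candidate from the rational root theorem (±divisors of 35) is a root, so the roots are irrational. The cubic discriminant is Δ = 59233 > 0, so there are three distinct real roots. p(-5) = -55 and p(-4) = 11 have opposite signs, so a root lies in (-5, -4); Newton's method refines it to λ ≈ -4.207. p(1) = 11 and p(2) = -13 have opposite signs, so a root lies in (1, 2); Newton's method refines it to λ ≈ 1.4435. p(5) = -25 and p(6) = 11 have opposite signs, so a root lies in (5, 6); Newton's method refines it to λ ≈ 5.7635. Check (Vieta): the three roots sum to 3, matching tr M = 3.
Thus the eigenvalues (to 4 decimals) are -4.207 (modulus 4.207); 1.4435 (modulus 1.4435); 5.7635 (modulus 5.7635). The spectral radius is the largest modulus: r(A) ≈ 5.7635. (Cross-check: r(A) ≤ ||A||_2 ≈ 7.8001; equality holds whenever A is normal, though it can also hold for some non-normal A.)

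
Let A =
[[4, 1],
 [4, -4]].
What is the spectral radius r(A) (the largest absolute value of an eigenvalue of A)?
r(A) = sqrt(80)/2 ≈ 4.4721

The eigenvalues of A are the roots of its characteristic polynomial. With M = A (coefficients from the trace and determinant):
  p(λ) = det(λ I - M) = λ^2 - 20.
For λ^2 - 20 the discriminant is 80. It is nonnegative but not a perfect square, so the roots are real and irrational: λ = ± sqrt(80)/2 ≈ 4.4721, -4.4721.
Thus the eigenvalues (to 4 decimals) are 4.4721 (modulus 4.4721); -4.4721 (modulus 4.4721). The spectral radius is the largest modulus: r(A) = sqrt(80)/2 ≈ 4.4721. (Cross-check: r(A) ≤ ||A||_2 ≈ 6.217; equality holds whenever A is normal, though it can also hold for some non-normal A.)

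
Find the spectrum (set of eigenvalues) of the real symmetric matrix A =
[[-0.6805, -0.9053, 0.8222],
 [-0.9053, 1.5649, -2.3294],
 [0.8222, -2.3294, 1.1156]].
sigma(A) ≈ {-1, 4} (-1 with multiplicity 2)

A is real symmetric, so its spectrum consists of real eigenvalues. Expanding the characteristic polynomial of the displayed matrix gives
  det(λ I - A) = p(λ) = λ^3 + (-2)λ^2 + (-7)λ + (-4).
Solving p(λ) = 0 yields eigenvalues ≈ -1, -1, 4. (A is shown rounded to 4 decimals, so these recover the underlying integer eigenvalues to within that precision.)
Verification: the trace of A = 2 equals the sum of eigenvalues 2, and det(A) ≈ 4.0000 matches the eigenvalue product 4.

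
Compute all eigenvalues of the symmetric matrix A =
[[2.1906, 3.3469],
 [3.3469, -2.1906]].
sigma(A) ≈ {-4, 4}

A is real symmetric, so its spectrum consists of real eigenvalues. Expanding the characteristic polynomial of the displayed matrix gives
  det(λ I - A) = p(λ) = λ^2 + (0)λ + (-16).
Solving p(λ) = 0 yields eigenvalues ≈ -4, 4. (A is shown rounded to 4 decimals, so these recover the underlying integer eigenvalues to within that precision.)
Verification: the trace of A = 0 equals the sum of eigenvalues 0, and det(A) ≈ -16.0005 matches the eigenvalue product -16.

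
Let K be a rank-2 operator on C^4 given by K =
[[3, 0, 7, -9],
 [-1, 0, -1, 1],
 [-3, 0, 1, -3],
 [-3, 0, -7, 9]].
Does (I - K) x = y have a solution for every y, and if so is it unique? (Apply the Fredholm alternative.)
(I - K) is singular (det(I - K) = 0, i.e. 1 ∈ sigma(K)). (I - K) x = y is solvable iff y ⊥ ker((I - K)^*) = span{(-3, 0, 1, -3)}, i.e. iff -3y_1 + y_3 - 3y_4 = 0. When solvable, x is determined up to adding multiples of (-7, 3, 11, 7) (ker(I - K) = span{(-7, 3, 11, 7)}, dimension 1).

K has rank 2 and factors as K = U V^T = u1 v1^T + u2 v2^T with u1 = (-2, 0, -2, 2), v1 = (0, 0, -2, 3), u2 = (-3, 1, 3, 3), v2 = (-1, 0, -1, 1) (multiplying out reproduces the displayed K). The nonzero eigenvalues of U V^T coincide with those of the 2 x 2 matrix G = V^T U = [[v1·u1, v1·u2], [v2·u1, v2·u2]] = [[10, 3], [6, 3]], and by the Sylvester determinant identity det(I_4 - U V^T) = det(I_2 - V^T U) = det([[-9, -3], [-6, -2]]) = (-9)(-2) - (-3)(-6) = 0. (Direct check: I - K =
[[-2, 0, -7, 9],
 [1, 1, 1, -1],
 [3, 0, 0, 3],
 [3, 0, 7, -8]]
has determinant 0.) So 1 is an eigenvalue of K and (I - K) is not invertible. The finite-dimensional Fredholm alternative says: either (I - K) is invertible, or ker(I - K) ≠ {0} and then range(I - K) = ker((I - K)^*)^⊥, with dim ker(I - K) = dim ker((I - K)^*). We are in the second case, so we compute both kernels via the 2 x 2 reduction. If (I - U V^T) x = 0 then x = U (V^T x) lies in the column space of U; writing x = U b gives U (I_2 - G) b = 0, and since u1, u2 are independent, (I_2 - G) b = 0. With I_2 - G = [[-9, -3], [-6, -2]] (singular, as its determinant is 0) a null vector is b = (-1, 3), so ker(I - K) = span{-1·u1 + (3)·u2} = span{(-7, 3, 11, 7)}. For the adjoint, (I - K)^* = I - K^T = I - V U^T, and the same argument gives ker((I - K)^*) = {V a : (I_2 - G)^T a = 0}; (I_2 - G)^T = [[-9, -6], [-3, -2]] has null vector a = (-2, 3), so ker((I - K)^*) = span{-2·v1 + (3)·v2} = span{(-3, 0, 1, -3)}. (Both kernels are 1-dimensional, matching rank(I - K) = 3.) Therefore (I - K) x = y is solvable iff <y, (-3, 0, 1, -3)> = 0, i.e. iff -3y_1 + y_3 - 3y_4 = 0; when solvable the solution set is the line x_p + c·(-7, 3, 11, 7), c ∈ C.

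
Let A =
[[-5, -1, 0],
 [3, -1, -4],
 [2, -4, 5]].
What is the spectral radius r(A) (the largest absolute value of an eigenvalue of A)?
r(A) ≈ 7.0162

The eigenvalues of A are the roots of its characteristic polynomial. With M = A (coefficients from the trace, the sum of principal 2x2 minors, and det A):
  p(λ) = det(λ I - M) = λ^3 + λ^2 - 38λ - 128.
No integer candidate from the rational root theorem (±divisors of 128) is a root, so the roots are irrational. The cubic discriminant is Δ = -133372 < 0, so there is one real root and a complex-conjugate pair. p(7) = -2 and p(8) = 144 have opposite signs, so a root lies in (7, 8); Newton's method refines it to λ ≈ 7.0162. Dividing out (λ - (7.0162)) leaves approximately λ^2 + 8.0162λ + 18.2435. For λ^2 + 8.0162λ + 18.2435 the discriminant is -8.7142. It is negative, so the remaining roots are the complex-conjugate pair λ ≈ -4.0081 ± 1.476i. Their product equals the constant term, so |λ|^2 ≈ 18.2435 and |λ| ≈ 4.2712.
Thus the eigenvalues (to 4 decimals) are 7.0162 (modulus 7.0162); -4.0081 ± 1.476i (modulus 4.2712). The spectral radius is the largest modulus: r(A) ≈ 7.0162. (Cross-check: r(A) ≤ ||A||_2 ≈ 7.0209; equality holds whenever A is normal, though it can also hold for some non-normal A.)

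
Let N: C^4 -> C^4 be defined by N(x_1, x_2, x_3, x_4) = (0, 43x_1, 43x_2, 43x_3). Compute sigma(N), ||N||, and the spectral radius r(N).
sigma(N) = {0}; ||N|| = 43; r(N) = 0. (N is nilpotent with N^4 = 0.)

On C^4, N is a strictly lower-triangular matrix with 43 on the subdiagonal and zeros elsewhere, so its characteristic polynomial is lambda^4 and every eigenvalue is 0: sigma(N) = {0}. For the operator norm, N e_i = 43e_{i+1} for i = 1, ..., 3 and N e_4 = 0, so the singular values of N are 43 (with multiplicity 3) and 0; hence ||N|| = 43. The spectral radius r(N) = max|lambda| = 0. Note ||N|| > r(N) — characteristic of non-normal nilpotent operators. Indeed N^4 = 0.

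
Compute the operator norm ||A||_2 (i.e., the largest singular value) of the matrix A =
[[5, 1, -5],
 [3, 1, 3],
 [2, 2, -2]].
||A||_2 ≈ 7.8083 (= sqrt(largest eigenvalue of A^T A))

||A||_2 = sigma_max(A) = sqrt(lambda_max(A^T A)). Form the symmetric matrix M = A^T A =
[[38, 12, -20],
 [12, 6, -6],
 [-20, -6, 38]].
Its characteristic polynomial (trace, sum of principal 2x2 minors, determinant of M give the coefficients) is
  p(λ) = det(λ I - M) = λ^3 - 82λ^2 + 1320λ - 2304.
No integer candidate from the rational root theorem (±divisors of 2304) is a root, so the roots are irrational. The cubic discriminant is Δ = 1780220160 > 0, so there are three distinct real roots. p(1) = -1065 and p(2) = 16 have opposite signs, so a root lies in (1, 2); Newton's method refines it to λ ≈ 1.9841. p(19) = 33 and p(20) = -704 have opposite signs, so a root lies in (19, 20); Newton's method refines it to λ ≈ 19.0462. p(60) = -2304 and p(61) = 75 have opposite signs, so a root lies in (60, 61); Newton's method refines it to λ ≈ 60.9697. Check (Vieta): the three roots sum to 82, matching tr M = 82.
So the eigenvalues of A^T A are ≈ 1.9841, 19.0462, 60.9697 (all ≥ 0, as they must be for A^T A). The largest is λ_max ≈ 60.9697, hence ||A||_2 = sqrt(λ_max) ≈ 7.8083.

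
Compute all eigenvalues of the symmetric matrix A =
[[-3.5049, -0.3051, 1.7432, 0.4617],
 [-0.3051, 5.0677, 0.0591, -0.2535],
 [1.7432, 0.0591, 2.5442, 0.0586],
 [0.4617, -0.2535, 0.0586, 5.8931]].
sigma(A) ≈ {-4, 3, 5, 6}

A is real symmetric, so its spectrum consists of real eigenvalues. Expanding the characteristic polynomial of the displayed matrix gives
  det(λ I - A) = p(λ) = λ^4 + (-10)λ^3 + (7.0011)λ^2 + (161.996)λ + (-359.9938).
Solving p(λ) = 0 yields eigenvalues ≈ -4, 3, 5, 6. (A is shown rounded to 4 decimals, so these recover the underlying integer eigenvalues to within that precision.)
Verification: the trace of A = 10 equals the sum of eigenvalues 10, and det(A) ≈ -359.9938 matches the eigenvalue product -360.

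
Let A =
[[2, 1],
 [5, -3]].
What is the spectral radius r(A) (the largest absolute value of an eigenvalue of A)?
r(A) = (1 + sqrt(45))/2 ≈ 3.8541

The eigenvalues of A are the roots of its characteristic polynomial. With M = A (coefficients from the trace and determinant):
  p(λ) = det(λ I - M) = λ^2 + λ - 11.
For λ^2 + λ - 11 the discriminant is 45. It is nonnegative but not a perfect square, so the roots are real and irrational: λ = (-1 ± sqrt(45))/2 ≈ 2.8541, -3.8541.
Thus the eigenvalues (to 4 decimals) are 2.8541 (modulus 2.8541); -3.8541 (modulus 3.8541). The spectral radius is the largest modulus: r(A) = (1 + sqrt(45))/2 ≈ 3.8541. (Cross-check: r(A) ≤ ||A||_2 ≈ 5.9667; equality holds whenever A is normal, though it can also hold for some non-normal A.)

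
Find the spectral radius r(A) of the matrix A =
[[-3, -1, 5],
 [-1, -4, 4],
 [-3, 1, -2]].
r(A) ≈ 4.0115

The eigenvalues of A are the roots of its characteristic polynomial. With M = A (coefficients from the trace, the sum of principal 2x2 minors, and det A):
  p(λ) = det(λ I - M) = λ^3 + 9λ^2 + 36λ + 63.
No integer candidate from the rational root theorem (±divisors of 63) is a root, so the roots are irrational. The cubic discriminant is Δ = -5103 < 0, so there is one real root and a complex-conjugate pair. p(-4) = -1 and p(-3) = 9 have opposite signs, so a root lies in (-4, -3); Newton's method refines it to λ ≈ -3.9149. Dividing out (λ - (-3.9149)) leaves approximately λ^2 + 5.0851λ + 16.0923. For λ^2 + 5.0851λ + 16.0923 the discriminant is -38.5112. It is negative, so the remaining roots are the complex-conjugate pair λ ≈ -2.5425 ± 3.1029i. Their product equals the constant term, so |λ|^2 ≈ 16.0923 and |λ| ≈ 4.0115.
Thus the eigenvalues (to 4 decimals) are -3.9149 (modulus 3.9149); -2.5425 ± 3.1029i (modulus 4.0115). The spectral radius is the largest modulus: r(A) ≈ 4.0115. (Cross-check: r(A) ≤ ||A||_2 ≈ 7.8902; equality holds whenever A is normal, though it can also hold for some non-normal A.)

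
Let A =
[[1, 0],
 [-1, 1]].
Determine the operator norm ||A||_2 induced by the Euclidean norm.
||A||_2 = sqrt((3 + sqrt(5))/2) ≈ 1.618 (= sqrt(largest eigenvalue of A^T A))

||A||_2 = sigma_max(A) = sqrt(lambda_max(A^T A)). Form the symmetric matrix M = A^T A =
[[2, -1],
 [-1, 1]].
Its characteristic polynomial (trace, determinant of M give the coefficients) is
  p(λ) = det(λ I - M) = λ^2 - 3λ + 1.
For λ^2 - 3λ + 1 the discriminant is 5. It is nonnegative but not a perfect square, so the roots are real and irrational: λ = (3 ± sqrt(5))/2 ≈ 2.618, 0.382.
So the eigenvalues of A^T A are ≈ 0.382, 2.618 (all ≥ 0, as they must be for A^T A). The largest is λ_max = (3 + sqrt(5))/2 ≈ 2.618, hence ||A||_2 = sqrt(λ_max) = sqrt((3 + sqrt(5))/2) ≈ 1.618.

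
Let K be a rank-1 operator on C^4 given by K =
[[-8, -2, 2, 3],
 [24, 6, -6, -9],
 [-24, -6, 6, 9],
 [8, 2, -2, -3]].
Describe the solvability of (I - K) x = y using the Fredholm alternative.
(I - K) is singular (det(I - K) = 0, i.e. 1 ∈ sigma(K)). (I - K) x = y is solvable iff y ⊥ ker((I - K)^*) = span{(-8, -2, 2, 3)}, i.e. iff -8y_1 - 2y_2 + 2y_3 + 3y_4 = 0. When solvable, the solutions are x = y + c·(1, -3, 3, -1), c arbitrary (ker(I - K) = span{(1, -3, 3, -1)}, dimension 1).

K has rank 1, so it is an outer product K = u v^T: every row of K is a multiple of one row vector. Reading off the entries, u = (1, -3, 3, -1) and v = (-8, -2, 2, 3) (row i of K equals u_i·v^T). A rank-one matrix u v^T satisfies K u = u (v·u) and kills the (3)-dimensional subspace v^⊥, so its characteristic polynomial is lambda^3 (lambda - v·u) with v·u = tr K = 1. Hence the eigenvalues of I - K are 1 (multiplicity 3) and 1 - (1) = 0, so det(I - K) = 0. (Direct check: I - K =
[[9, 2, -2, -3],
 [-24, -5, 6, 9],
 [24, 6, -5, -9],
 [-8, -2, 2, 4]]
has determinant 0.) So 1 is an eigenvalue of K and (I - K) is not invertible. The finite-dimensional Fredholm alternative says: either (I - K) is invertible, or ker(I - K) ≠ {0} and then range(I - K) = ker((I - K)^*)^⊥, with dim ker(I - K) = dim ker((I - K)^*). We are in the second case, so we need both kernels. Kernel of I - K: (I - K) u = u - u (v·u) = u - u = 0, so ker(I - K) = span{u} = span{(1, -3, 3, -1)} (it is exactly 1-dimensional because rank(I - K) = 3). Kernel of the adjoint: K is real, so (I - K)^* = I - K^T = I - v u^T, and (I - v u^T) v = v - v (u·v) = 0; hence ker((I - K)^*) = span{v} = span{(-8, -2, 2, 3)}. Therefore (I - K) x = y is solvable iff <y, v> = 0, i.e. iff -8y_1 - 2y_2 + 2y_3 + 3y_4 = 0. When this holds, K y = u (v·y) = 0, so (I - K) y = y and x = y is a particular solution; the full solution set is the line x = y + c·u = y + c·(1, -3, 3, -1), c ∈ C.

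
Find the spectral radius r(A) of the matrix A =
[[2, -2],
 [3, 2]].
r(A) = sqrt(10) ≈ 3.1623

The eigenvalues of A are the roots of its characteristic polynomial. With M = A (coefficients from the trace and determinant):
  p(λ) = det(λ I - M) = λ^2 - 4λ + 10.
For λ^2 - 4λ + 10 the discriminant is -24. It is negative, so the roots are the complex-conjugate pair λ = 2 ± (sqrt(24)/2) i ≈ 2 ± 2.4495i. For a conjugate pair the product of the roots equals the constant term, so |λ|^2 = 10 and |λ| = sqrt(10) ≈ 3.1623.
Thus the eigenvalues (to 4 decimals) are 2 ± 2.4495i (modulus 3.1623). The spectral radius is the largest modulus: r(A) = sqrt(10) ≈ 3.1623. (Cross-check: r(A) ≤ ||A||_2 ≈ 3.7016; equality holds whenever A is normal, though it can also hold for some non-normal A.)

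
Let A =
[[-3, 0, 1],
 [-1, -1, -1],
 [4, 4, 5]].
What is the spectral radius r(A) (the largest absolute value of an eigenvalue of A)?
r(A) ≈ 4.729

The eigenvalues of A are the roots of its characteristic polynomial. With M = A (coefficients from the trace, the sum of principal 2x2 minors, and det A):
  p(λ) = det(λ I - M) = λ^3 - λ^2 - 17λ - 3.
No integer candidate from the rational root theorem (±divisors of 3) is a root, so the roots are irrational. The cubic discriminant is Δ = 18768 > 0, so there are three distinct real roots. p(-4) = -15 and p(-3) = 12 have opposite signs, so a root lies in (-4, -3); Newton's method refines it to λ ≈ -3.5503. p(-1) = 12 and p(0) = -3 have opposite signs, so a root lies in (-1, 0); Newton's method refines it to λ ≈ -0.1787. p(4) = -23 and p(5) = 12 have opposite signs, so a root lies in (4, 5); Newton's method refines it to λ ≈ 4.729. Check (Vieta): the three roots sum to 1, matching tr M = 1.
Thus the eigenvalues (to 4 decimals) are -3.5503 (modulus 3.5503); -0.1787 (modulus 0.1787); 4.729 (modulus 4.729). The spectral radius is the largest modulus: r(A) ≈ 4.729. (Cross-check: r(A) ≤ ||A||_2 ≈ 7.8104; equality holds whenever A is normal, though it can also hold for some non-normal A.)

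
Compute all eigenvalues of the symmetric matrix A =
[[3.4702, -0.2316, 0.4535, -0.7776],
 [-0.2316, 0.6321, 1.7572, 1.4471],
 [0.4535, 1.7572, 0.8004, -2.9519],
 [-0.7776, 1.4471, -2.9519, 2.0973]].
sigma(A) ≈ {-3, 2, 3, 5}

A is real symmetric, so its spectrum consists of real eigenvalues. Expanding the characteristic polynomial of the displayed matrix gives
  det(λ I - A) = p(λ) = λ^4 + (-7)λ^3 + (1)λ^2 + (63)λ + (-89.997).
Solving p(λ) = 0 yields eigenvalues ≈ -3, 2, 3, 5. (A is shown rounded to 4 decimals, so these recover the underlying integer eigenvalues to within that precision.)
Verification: the trace of A = 7 equals the sum of eigenvalues 7, and det(A) ≈ -89.9970 matches the eigenvalue product -90.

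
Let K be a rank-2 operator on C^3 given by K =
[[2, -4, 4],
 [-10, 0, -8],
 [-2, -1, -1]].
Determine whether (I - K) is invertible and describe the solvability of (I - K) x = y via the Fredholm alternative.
(I - K) is invertible (det(I - K) = -42 ≠ 0), so for every y in C^3 the equation (I - K) x = y has a unique solution.

K has rank 2 and factors as K = U V^T = u1 v1^T + u2 v2^T with u1 = (-2, 2, 0), v1 = (-3, 1, -3), u2 = (-2, -2, -1), v2 = (2, 1, 1) (multiplying out reproduces the displayed K). The nonzero eigenvalues of U V^T coincide with those of the 2 x 2 matrix G = V^T U = [[v1·u1, v1·u2], [v2·u1, v2·u2]] = [[8, 7], [-2, -7]], and by the Sylvester determinant identity det(I_3 - U V^T) = det(I_2 - V^T U) = det([[-7, -7], [2, 8]]) = (-7)(8) - (-7)(2) = -42. (Direct check: I - K =
[[-1, 4, -4],
 [10, 1, 8],
 [2, 1, 2]]
has determinant -42.) The finite-dimensional Fredholm alternative says: either (I - K) is invertible, or ker(I - K) ≠ {0} and then range(I - K) = ker((I - K)^*)^⊥, with dim ker(I - K) = dim ker((I - K)^*). Since det(I - K) ≠ 0, 1 is not an eigenvalue of K and ker(I - K) = {0}, so we are in the first case: for every y there is a unique x = (I - K)^(-1) y. (Explicitly, by the Woodbury identity, (I - U V^T)^(-1) = I + U (I_2 - G)^(-1) V^T.)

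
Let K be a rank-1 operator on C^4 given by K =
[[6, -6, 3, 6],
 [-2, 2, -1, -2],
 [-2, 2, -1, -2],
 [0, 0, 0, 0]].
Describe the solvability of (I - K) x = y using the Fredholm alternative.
(I - K) is invertible (det(I - K) = -6 ≠ 0), so for every y in C^4 the equation (I - K) x = y has a unique solution.

K has rank 1, so it is an outer product K = u v^T: every row of K is a multiple of one row vector. Reading off the entries, u = (3, -1, -1, 0) and v = (2, -2, 1, 2) (row i of K equals u_i·v^T). A rank-one matrix u v^T satisfies K u = u (v·u) and kills the (3)-dimensional subspace v^⊥, so its characteristic polynomial is lambda^3 (lambda - v·u) with v·u = tr K = 7. Hence the eigenvalues of I - K are 1 (multiplicity 3) and 1 - (7) = -6, so det(I - K) = -6. (Direct check: I - K =
[[-5, 6, -3, -6],
 [2, -1, 1, 2],
 [2, -2, 2, 2],
 [0, 0, 0, 1]]
has determinant -6.) The finite-dimensional Fredholm alternative says: either (I - K) is invertible, or ker(I - K) ≠ {0} and then range(I - K) = ker((I - K)^*)^⊥, with dim ker(I - K) = dim ker((I - K)^*). Since det(I - K) ≠ 0, 1 is not an eigenvalue of K and ker(I - K) = {0}, so we are in the first case: for every y there is a unique x = (I - K)^(-1) y. Explicitly, by the Sherman–Morrison formula, (I - u v^T)^(-1) = I + u v^T/(1 - v·u), i.e. (I - K)^(-1) = I + K/(-6).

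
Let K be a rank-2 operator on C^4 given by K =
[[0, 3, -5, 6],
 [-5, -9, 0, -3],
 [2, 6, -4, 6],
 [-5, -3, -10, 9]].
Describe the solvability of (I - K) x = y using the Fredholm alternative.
(I - K) is invertible (det(I - K) = 30 ≠ 0), so for every y in C^4 the equation (I - K) x = y has a unique solution.

K has rank 2 and factors as K = U V^T = u1 v1^T + u2 v2^T with u1 = (-1, 3, -2, 1), v1 = (-2, -3, -1, 0), u2 = (-2, 1, -2, -3), v2 = (1, 0, 3, -3) (multiplying out reproduces the displayed K). The nonzero eigenvalues of U V^T coincide with those of the 2 x 2 matrix G = V^T U = [[v1·u1, v1·u2], [v2·u1, v2·u2]] = [[-5, 3], [-10, 1]], and by the Sylvester determinant identity det(I_4 - U V^T) = det(I_2 - V^T U) = det([[6, -3], [10, 0]]) = (6)(0) - (-3)(10) = 30. (Direct check: I - K =
[[1, -3, 5, -6],
 [5, 10, 0, 3],
 [-2, -6, 5, -6],
 [5, 3, 10, -8]]
has determinant 30.) The finite-dimensional Fredholm alternative says: either (I - K) is invertible, or ker(I - K) ≠ {0} and then range(I - K) = ker((I - K)^*)^⊥, with dim ker(I - K) = dim ker((I - K)^*). Since det(I - K) ≠ 0, 1 is not an eigenvalue of K and ker(I - K) = {0}, so we are in the first case: for every y there is a unique x = (I - K)^(-1) y. (Explicitly, by the Woodbury identity, (I - U V^T)^(-1) = I + U (I_2 - G)^(-1) V^T.)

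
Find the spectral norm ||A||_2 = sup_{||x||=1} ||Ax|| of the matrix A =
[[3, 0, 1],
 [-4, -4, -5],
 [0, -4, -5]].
||A||_2 ≈ 9.6932 (= sqrt(largest eigenvalue of A^T A))

||A||_2 = sigma_max(A) = sqrt(lambda_max(A^T A)). Form the symmetric matrix M = A^T A =
[[25, 16, 23],
 [16, 32, 40],
 [23, 40, 51]].
Its characteristic polynomial (trace, sum of principal 2x2 minors, determinant of M give the coefficients) is
  p(λ) = det(λ I - M) = λ^3 - 108λ^2 + 1322λ - 256.
No integer candidate from the rational root theorem (±divisors of 256) is a root, so the roots are irrational. The cubic discriminant is Δ = 10509430432 > 0, so there are three distinct real roots. p(0) = -256 and p(1) = 959 have opposite signs, so a root lies in (0, 1); Newton's method refines it to λ ≈ 0.1968. p(13) = 875 and p(14) = -172 have opposite signs, so a root lies in (13, 14); Newton's method refines it to λ ≈ 13.8442. p(93) = -7045 and p(94) = 308 have opposite signs, so a root lies in (93, 94); Newton's method refines it to λ ≈ 93.959. Check (Vieta): the three roots sum to 108, matching tr M = 108.
So the eigenvalues of A^T A are ≈ 0.1968, 13.8442, 93.959 (all ≥ 0, as they must be for A^T A). The largest is λ_max ≈ 93.959, hence ||A||_2 = sqrt(λ_max) ≈ 9.6932.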